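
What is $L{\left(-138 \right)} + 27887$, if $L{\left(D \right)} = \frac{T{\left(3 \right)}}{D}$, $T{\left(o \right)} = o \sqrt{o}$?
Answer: $27887 - \frac{\sqrt{3}}{46} \approx 27887.0$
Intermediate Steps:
$T{\left(o \right)} = o^{\frac{3}{2}}$
$L{\left(D \right)} = \frac{3 \sqrt{3}}{D}$ ($L{\left(D \right)} = \frac{3^{\frac{3}{2}}}{D} = \frac{3 \sqrt{3}}{D}$)
$L{\left(-138 \right)} + 27887 = \frac{3 \sqrt{3}}{-138} + 27887 = 3 \sqrt{3} \left(- \frac{1}{138}\right) + 27887 = - \frac{\sqrt{3}}{46} + 27887 = 27887 - \frac{\sqrt{3}}{46}$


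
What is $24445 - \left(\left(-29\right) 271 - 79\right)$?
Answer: $32383$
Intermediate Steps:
$24445 - \left(\left(-29\right) 271 - 79\right) = 24445 - \left(-7859 - 79\right) = 24445 - -7938 = 24445 + 7938 = 32383$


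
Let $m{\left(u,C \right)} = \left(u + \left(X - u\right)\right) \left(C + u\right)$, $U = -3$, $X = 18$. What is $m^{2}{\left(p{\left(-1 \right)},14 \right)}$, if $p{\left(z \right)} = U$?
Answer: $39204$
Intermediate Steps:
$p{\left(z \right)} = -3$
$m{\left(u,C \right)} = 18 C + 18 u$ ($m{\left(u,C \right)} = \left(u - \left(-18 + u\right)\right) \left(C + u\right) = 18 \left(C + u\right) = 18 C + 18 u$)
$m^{2}{\left(p{\left(-1 \right)},14 \right)} = \left(18 \cdot 14 + 18 \left(-3\right)\right)^{2} = \left(252 - 54\right)^{2} = 198^{2} = 39204$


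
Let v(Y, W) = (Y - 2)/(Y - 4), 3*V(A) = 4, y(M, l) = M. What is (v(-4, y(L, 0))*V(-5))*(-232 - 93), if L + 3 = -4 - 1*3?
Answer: -325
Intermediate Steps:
L = -10 (L = -3 + (-4 - 1*3) = -3 + (-4 - 3) = -3 - 7 = -10)
V(A) = 4/3 (V(A) = (⅓)*4 = 4/3)
v(Y, W) = (-2 + Y)/(-4 + Y)
(v(-4, y(L, 0))*V(-5))*(-232 - 93) = (((-2 - 4)/(-4 - 4))*(4/3))*(-232 - 93) = ((-6/(-8))*(4/3))*(-325) = (-⅛*(-6)*(4/3))*(-325) = ((¾)*(4/3))*(-325) = 1*(-325) = -325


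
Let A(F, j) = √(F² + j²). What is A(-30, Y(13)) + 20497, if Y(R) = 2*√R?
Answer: 20497 + 2*√238 ≈ 20528.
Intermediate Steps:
A(-30, Y(13)) + 20497 = √((-30)² + (2*√13)²) + 20497 = √(900 + 52) + 20497 = √952 + 20497 = 2*√238 + 20497 = 20497 + 2*√238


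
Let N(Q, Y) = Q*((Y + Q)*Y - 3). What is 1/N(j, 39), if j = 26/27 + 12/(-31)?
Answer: 233523/207157816 ≈ 0.0011273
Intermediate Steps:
j = 482/837 (j = 26*(1/27) + 12*(-1/31) = 26/27 - 12/31 = 482/837 ≈ 0.57587)
N(Q, Y) = Q*(-3 + Y*(Q + Y)) (N(Q, Y) = Q*((Q + Y)*Y - 3) = Q*(Y*(Q + Y) - 3) = Q*(-3 + Y*(Q + Y)))
1/N(j, 39) = 1/(482*(-3 + 39² + (482/837)*39)/837) = 1/(482*(-3 + 1521 + 6266/279)/837) = 1/((482/837)*(429788/279)) = 1/(207157816/233523) = 233523/207157816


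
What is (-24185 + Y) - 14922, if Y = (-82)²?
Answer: -32383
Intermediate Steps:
Y = 6724
(-24185 + Y) - 14922 = (-24185 + 6724) - 14922 = -17461 - 14922 = -32383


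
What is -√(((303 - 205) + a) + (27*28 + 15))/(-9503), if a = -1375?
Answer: I*√506/9503 ≈ 0.0023671*I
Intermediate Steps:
-√(((303 - 205) + a) + (27*28 + 15))/(-9503) = -√(((303 - 205) - 1375) + (27*28 + 15))/(-9503) = -√((98 - 1375) + (756 + 15))*(-1/9503) = -√(-1277 + 771)*(-1/9503) = -√(-506)*(-1/9503) = -I*√506*(-1/9503) = I*√506/9503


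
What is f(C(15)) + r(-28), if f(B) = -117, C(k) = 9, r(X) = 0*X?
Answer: -117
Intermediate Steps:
r(X) = 0
f(C(15)) + r(-28) = -117 + 0 = -117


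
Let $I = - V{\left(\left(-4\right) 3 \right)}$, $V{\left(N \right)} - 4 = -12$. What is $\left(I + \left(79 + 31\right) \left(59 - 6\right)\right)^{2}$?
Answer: $34082244$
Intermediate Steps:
$V{\left(N \right)} = -8$ ($V{\left(N \right)} = 4 - 12 = -8$)
$I = 8$ ($I = \left(-1\right) \left(-8\right) = 8$)
$\left(I + \left(79 + 31\right) \left(59 - 6\right)\right)^{2} = \left(8 + \left(79 + 31\right) \left(59 - 6\right)\right)^{2} = \left(8 + 110 \cdot 53\right)^{2} = \left(8 + 5830\right)^{2} = 5838^{2} = 34082244$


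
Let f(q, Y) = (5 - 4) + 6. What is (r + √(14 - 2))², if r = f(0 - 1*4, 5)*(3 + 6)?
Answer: 3981 + 252*√3 ≈ 4417.5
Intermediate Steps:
f(q, Y) = 7 (f(q, Y) = 1 + 6 = 7)
r = 63 (r = 7*(3 + 6) = 7*9 = 63)
(r + √(14 - 2))² = (63 + √(14 - 2))² = (63 + √12)² = (63 + 2*√3)²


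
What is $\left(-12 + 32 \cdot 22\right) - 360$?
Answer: $332$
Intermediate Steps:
$\left(-12 + 32 \cdot 22\right) - 360 = \left(-12 + 704\right) - 360 = 692 - 360 = 332$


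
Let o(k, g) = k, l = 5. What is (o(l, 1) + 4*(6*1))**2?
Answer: 841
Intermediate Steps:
(o(l, 1) + 4*(6*1))**2 = (5 + 4*(6*1))**2 = (5 + 4*6)**2 = (5 + 24)**2 = 29**2 = 841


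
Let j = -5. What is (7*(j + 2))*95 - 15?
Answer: -2010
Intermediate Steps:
(7*(j + 2))*95 - 15 = (7*(-5 + 2))*95 - 15 = (7*(-3))*95 - 15 = -21*95 - 15 = -1995 - 15 = -2010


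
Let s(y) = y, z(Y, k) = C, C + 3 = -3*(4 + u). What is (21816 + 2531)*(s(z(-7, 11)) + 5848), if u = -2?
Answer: 142162133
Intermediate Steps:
C = -9 (C = -3 - 3*(4 - 2) = -3 - 3*2 = -3 - 6 = -9)
z(Y, k) = -9
(21816 + 2531)*(s(z(-7, 11)) + 5848) = (21816 + 2531)*(-9 + 5848) = 24347*5839 = 142162133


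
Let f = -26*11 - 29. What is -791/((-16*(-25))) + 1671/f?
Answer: -61171/8400 ≈ -7.2823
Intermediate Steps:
f = -315 (f = -286 - 29 = -315)
-791/((-16*(-25))) + 1671/f = -791/((-16*(-25))) + 1671/(-315) = -791/400 + 1671*(-1/315) = -791*1/400 - 557/105 = -791/400 - 557/105 = -61171/8400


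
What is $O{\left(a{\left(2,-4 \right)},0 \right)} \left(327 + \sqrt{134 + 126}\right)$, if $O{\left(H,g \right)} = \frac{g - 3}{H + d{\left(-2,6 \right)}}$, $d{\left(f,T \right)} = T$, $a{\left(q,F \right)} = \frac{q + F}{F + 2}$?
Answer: $- \frac{981}{7} - \frac{6 \sqrt{65}}{7} \approx -147.05$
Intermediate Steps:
$a{\left(q,F \right)} = \frac{F + q}{2 + F}$
$O{\left(H,g \right)} = \frac{-3 + g}{6 + H}$ ($O{\left(H,g \right)} = \frac{g - 3}{H + 6} = \frac{-3 + g}{6 + H}$)
$O{\left(a{\left(2,-4 \right)},0 \right)} \left(327 + \sqrt{134 + 126}\right) = \frac{-3 + 0}{6 + \frac{-4 + 2}{2 - 4}} \left(327 + \sqrt{134 + 126}\right) = \frac{1}{6 + \frac{1}{-2} \left(-2\right)} \left(-3\right) \left(327 + \sqrt{260}\right) = \frac{1}{6 - -1} \left(-3\right) \left(327 + 2 \sqrt{65}\right) = \frac{1}{6 + 1} \left(-3\right) \left(327 + 2 \sqrt{65}\right) = \frac{1}{7} \left(-3\right) \left(327 + 2 \sqrt{65}\right) = - \frac{3 \left(327 + 2 \sqrt{65}\right)}{7} = - \frac{981}{7} - \frac{6 \sqrt{65}}{7}$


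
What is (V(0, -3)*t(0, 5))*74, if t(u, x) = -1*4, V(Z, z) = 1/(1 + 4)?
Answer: -296/5 ≈ -59.200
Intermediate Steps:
V(Z, z) = ⅕ (V(Z, z) = 1/5 = ⅕)
t(u, x) = -4
(V(0, -3)*t(0, 5))*74 = ((⅕)*(-4))*74 = -⅘*74 = -296/5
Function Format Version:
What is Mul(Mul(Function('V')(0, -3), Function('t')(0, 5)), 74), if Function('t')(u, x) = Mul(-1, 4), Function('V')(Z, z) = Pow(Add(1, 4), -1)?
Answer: Rational(-296, 5) ≈ -59.200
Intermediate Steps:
Function('V')(Z, z) = Rational(1, 5) (Function('V')(Z, z) = Pow(5, -1) = Rational(1, 5))
Function('t')(u, x) = -4
Mul(Mul(Function('V')(0, -3), Function('t')(0, 5)), 74) = Mul(Mul(Rational(1, 5), -4), 74) = Mul(Rational(-4, 5), 74) = Rational(-296, 5)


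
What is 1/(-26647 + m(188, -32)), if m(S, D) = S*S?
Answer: 1/8697 ≈ 0.00011498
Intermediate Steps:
m(S, D) = S²
1/(-26647 + m(188, -32)) = 1/(-26647 + 188²) = 1/(-26647 + 35344) = 1/8697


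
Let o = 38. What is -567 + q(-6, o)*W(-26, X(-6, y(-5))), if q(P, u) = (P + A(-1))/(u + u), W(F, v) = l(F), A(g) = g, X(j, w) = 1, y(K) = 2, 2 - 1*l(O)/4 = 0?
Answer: -10787/19 ≈ -567.74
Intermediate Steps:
l(O) = 8 (l(O) = 8 - 4*0 = 8 + 0 = 8)
W(F, v) = 8
q(P, u) = (-1 + P)/(2*u) (q(P, u) = (P - 1)/(u + u) = (-1 + P)/((2*u)) = (-1 + P)*(1/(2*u)) = (-1 + P)/(2*u))
-567 + q(-6, o)*W(-26, X(-6, y(-5))) = -567 + ((1/2)*(-1 - 6)/38)*8 = -567 + ((1/2)*(1/38)*(-7))*8 = -567 - 7/76*8 = -567 - 14/19 = -10787/19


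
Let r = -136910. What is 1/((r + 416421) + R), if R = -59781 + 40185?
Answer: 1/259915 ≈ 3.8474e-6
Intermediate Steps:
R = -19596
1/((r + 416421) + R) = 1/((-136910 + 416421) - 19596) = 1/(279511 - 19596) = 1/259915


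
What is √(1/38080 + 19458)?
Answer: √440871581395/4760 ≈ 139.49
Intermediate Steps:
√(1/38080 + 19458) = √(740960641/38080) = √440871581395/4760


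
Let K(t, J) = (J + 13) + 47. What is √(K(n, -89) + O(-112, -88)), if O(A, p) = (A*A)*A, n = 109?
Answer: I*√1404957 ≈ 1185.3*I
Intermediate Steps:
K(t, J) = 60 + J (K(t, J) = (13 + J) + 47 = 60 + J)
O(A, p) = A³ (O(A, p) = A²*A = A³)
√(K(n, -89) + O(-112, -88)) = √((60 - 89) + (-112)³) = √(-29 - 1404928) = √(-1404957) = I*√1404957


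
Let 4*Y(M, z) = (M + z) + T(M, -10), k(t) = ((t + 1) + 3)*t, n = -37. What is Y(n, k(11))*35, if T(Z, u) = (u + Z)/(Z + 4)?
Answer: 149485/132 ≈ 1132.5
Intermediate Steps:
T(Z, u) = (Z + u)/(4 + Z)
k(t) = t*(4 + t) (k(t) = ((1 + t) + 3)*t = (4 + t)*t = t*(4 + t))
Y(M, z) = M/4 + z/4 + (-10 + M)/(4*(4 + M)) (Y(M, z) = ((M + z) + (M - 10)/(4 + M))/4 = ((M + z) + (-10 + M)/(4 + M))/4 = (M + z + (-10 + M)/(4 + M))/4 = M/4 + z/4 + (-10 + M)/(4*(4 + M)))
Y(n, k(11))*35 = ((-10 - 37 + (4 - 37)*(-37 + 11*(4 + 11)))/(4*(4 - 37)))*35 = ((1/4)*(-10 - 37 - 33*(-37 + 11*15))/(-33))*35 = ((1/4)*(-1/33)*(-10 - 37 - 33*(-37 + 165)))*35 = ((1/4)*(-1/33)*(-10 - 37 - 33*128))*35 = ((1/4)*(-1/33)*(-10 - 37 - 4224))*35 = ((1/4)*(-1/33)*(-4271))*35 = (4271/132)*35 = 149485/132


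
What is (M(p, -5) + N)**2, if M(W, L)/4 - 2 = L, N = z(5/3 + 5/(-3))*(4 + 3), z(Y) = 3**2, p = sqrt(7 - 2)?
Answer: 2601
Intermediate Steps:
p = sqrt(5) ≈ 2.2361
z(Y) = 9
N = 63 (N = 9*(4 + 3) = 9*7 = 63)
M(W, L) = 8 + 4*L
(M(p, -5) + N)**2 = ((8 + 4*(-5)) + 63)**2 = ((8 - 20) + 63)**2 = (-12 + 63)**2 = 51**2 = 2601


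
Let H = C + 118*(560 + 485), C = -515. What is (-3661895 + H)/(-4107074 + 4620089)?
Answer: -235940/34201 ≈ -6.8986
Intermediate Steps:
H = 122795 (H = -515 + 118*(560 + 485) = -515 + 118*1045 = -515 + 123310 = 122795)
(-3661895 + H)/(-4107074 + 4620089) = (-3661895 + 122795)/(-4107074 + 4620089) = -3539100/513015 = -3539100*1/513015 = -235940/34201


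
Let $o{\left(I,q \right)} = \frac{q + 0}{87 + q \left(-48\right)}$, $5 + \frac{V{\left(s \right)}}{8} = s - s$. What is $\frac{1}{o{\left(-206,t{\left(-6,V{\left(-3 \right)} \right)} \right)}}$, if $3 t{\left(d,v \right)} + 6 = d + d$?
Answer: $- \frac{125}{2} \approx -62.5$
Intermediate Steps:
$V{\left(s \right)} = -40$ ($V{\left(s \right)} = -40 + 8 \left(s - s\right) = -40 + 8 \cdot 0 = -40 + 0 = -40$)
$t{\left(d,v \right)} = -2 + \frac{2 d}{3}$ ($t{\left(d,v \right)} = -2 + \frac{d + d}{3} = -2 + \frac{2 d}{3}$)
$o{\left(I,q \right)} = \frac{q}{87 - 48 q}$
$\frac{1}{o{\left(-206,t{\left(-6,V{\left(-3 \right)} \right)} \right)}} = \frac{1}{\left(-1\right) \left(-2 + \frac{2}{3} \left(-6\right)\right) \frac{1}{-87 + 48 \left(-2 + \frac{2}{3} \left(-6\right)\right)}} = \frac{1}{\left(-1\right) \left(-2 - 4\right) \frac{1}{-87 + 48 \left(-2 - 4\right)}} = \frac{1}{\left(-1\right) \left(-6\right) \frac{1}{-87 + 48 \left(-6\right)}} = \frac{1}{\left(-1\right) \left(-6\right) \frac{1}{-87 - 288}} = \frac{1}{\left(-1\right) \left(-6\right) \frac{1}{-375}} = \frac{1}{\left(-1\right) \left(-6\right) \left(- \frac{1}{375}\right)} = \frac{1}{- \frac{2}{125}} = - \frac{125}{2}$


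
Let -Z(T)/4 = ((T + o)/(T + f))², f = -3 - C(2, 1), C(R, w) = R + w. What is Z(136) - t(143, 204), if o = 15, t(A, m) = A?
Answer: -626976/4225 ≈ -148.40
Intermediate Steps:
f = -6 (f = -3 - (2 + 1) = -3 - 1*3 = -3 - 3 = -6)
Z(T) = -4*(15 + T)²/(-6 + T)² (Z(T) = -4*(T + 15)²/(T - 6)² = -4*(15 + T)²/(-6 + T)²)
Z(136) - t(143, 204) = -4*(15 + 136)²/(-6 + 136)² - 1*143 = -4*151²/130² - 143 = -4*1/16900*22801 - 143 = -22801/4225 - 143 = -626976/4225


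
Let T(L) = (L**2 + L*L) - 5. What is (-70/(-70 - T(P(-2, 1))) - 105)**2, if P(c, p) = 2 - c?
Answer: 102313225/9409 ≈ 10874.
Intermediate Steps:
T(L) = -5 + 2*L**2 (T(L) = (L**2 + L**2) - 5 = 2*L**2 - 5 = -5 + 2*L**2)
(-70/(-70 - T(P(-2, 1))) - 105)**2 = (-70/(-70 - (-5 + 2*(2 - 1*(-2))**2)) - 105)**2 = (-70/(-70 - (-5 + 2*(2 + 2)**2)) - 105)**2 = (-70/(-70 - (-5 + 2*4**2)) - 105)**2 = (-70/(-70 - (-5 + 2*16)) - 105)**2 = (-70/(-70 - (-5 + 32)) - 105)**2 = (-70/(-70 - 1*27) - 105)**2 = (-70/(-70 - 27) - 105)**2 = (-70/(-97) - 105)**2 = (-70*(-1/97) - 105)**2 = (70/97 - 105)**2 = (-10115/97)**2 = 102313225/9409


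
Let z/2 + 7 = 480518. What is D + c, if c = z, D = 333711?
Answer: 1294733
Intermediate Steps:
z = 961022 (z = -14 + 2*480518 = -14 + 961036 = 961022)
c = 961022
D + c = 333711 + 961022 = 1294733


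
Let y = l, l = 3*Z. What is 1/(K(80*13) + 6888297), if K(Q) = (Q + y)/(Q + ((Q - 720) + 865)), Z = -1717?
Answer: 2225/15326456714 ≈ 1.4517e-7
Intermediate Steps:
l = -5151 (l = 3*(-1717) = -5151)
y = -5151
K(Q) = (-5151 + Q)/(145 + 2*Q) (K(Q) = (Q - 5151)/(Q + ((Q - 720) + 865)) = (-5151 + Q)/(Q + ((-720 + Q) + 865)) = (-5151 + Q)/(Q + (145 + Q)) = (-5151 + Q)/(145 + 2*Q))
1/(K(80*13) + 6888297) = 1/((-5151 + 80*13)/(145 + 2*(80*13)) + 6888297) = 1/((-5151 + 1040)/(145 + 2*1040) + 6888297) = 1/(-4111/(145 + 2080) + 6888297) = 1/(-4111/2225 + 6888297) = 1/(15326456714/2225) = 2225/15326456714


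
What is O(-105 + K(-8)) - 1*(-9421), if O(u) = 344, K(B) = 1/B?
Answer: 9765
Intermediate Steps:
O(-105 + K(-8)) - 1*(-9421) = 344 - 1*(-9421) = 344 + 9421 = 9765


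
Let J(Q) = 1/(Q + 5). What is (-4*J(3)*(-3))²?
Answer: 9/4 ≈ 2.2500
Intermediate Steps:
J(Q) = 1/(5 + Q)
(-4*J(3)*(-3))² = (-4/(5 + 3)*(-3))² = (-4/8*(-3))² = (-4*⅛*(-3))² = (-½*(-3))² = (3/2)² = 9/4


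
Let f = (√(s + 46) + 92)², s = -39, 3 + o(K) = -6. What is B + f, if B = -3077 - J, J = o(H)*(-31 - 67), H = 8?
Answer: 4512 + 184*√7 ≈ 4998.8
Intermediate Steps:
o(K) = -9 (o(K) = -3 - 6 = -9)
J = 882 (J = -9*(-31 - 67) = -9*(-98) = 882)
B = -3959 (B = -3077 - 1*882 = -3077 - 882 = -3959)
f = (92 + √7)² (f = (√(-39 + 46) + 92)² = (√7 + 92)² = (92 + √7)² ≈ 8957.8)
B + f = -3959 + (92 + √7)²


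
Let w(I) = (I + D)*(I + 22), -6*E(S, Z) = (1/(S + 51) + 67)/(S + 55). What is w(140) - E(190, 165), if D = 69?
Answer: 5997444904/177135 ≈ 33858.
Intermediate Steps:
E(S, Z) = -(67 + 1/(51 + S))/(6*(55 + S)) (E(S, Z) = -(1/(S + 51) + 67)/(6*(S + 55)) = -(1/(51 + S) + 67)/(6*(55 + S)) = -(67 + 1/(51 + S))/(6*(55 + S)))
w(I) = (22 + I)*(69 + I) (w(I) = (I + 69)*(I + 22) = (69 + I)*(22 + I) = (22 + I)*(69 + I))
w(140) - E(190, 165) = (1518 + 140² + 91*140) - (-3418 - 67*190)/(6*(2805 + 190² + 106*190)) = (1518 + 19600 + 12740) - (-3418 - 12730)/(6*(2805 + 36100 + 20140)) = 33858 - (-16148)/(6*59045) = 33858 - 1*(-8074/177135) = 33858 + 8074/177135 = 5997444904/177135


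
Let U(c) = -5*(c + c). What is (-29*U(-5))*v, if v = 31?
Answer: -44950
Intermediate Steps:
U(c) = -10*c
(-29*U(-5))*v = -(-290)*(-5)*31 = -29*50*31 = -1450*31 = -44950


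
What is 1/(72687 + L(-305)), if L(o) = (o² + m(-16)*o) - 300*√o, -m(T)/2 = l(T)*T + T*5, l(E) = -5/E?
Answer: 18977/2165334174 + 25*I*√305/1082667087 ≈ 8.764e-6 + 4.0327e-7*I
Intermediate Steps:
m(T) = 10 - 10*T (m(T) = -2*((-5/T)*T + T*5) = -2*(-5 + 5*T) = 10 - 10*T)
L(o) = o² - 300*√o + 170*o (L(o) = (o² + (10 - 10*(-16))*o) - 300*√o = (o² + (10 + 160)*o) - 300*√o = (o² + 170*o) - 300*√o = o² - 300*√o + 170*o)
1/(72687 + L(-305)) = 1/(72687 + ((-305)² - 300*I*√305 + 170*(-305))) = 1/(72687 + (93025 - 300*I*√305 - 51850)) = 1/(72687 + (41175 - 300*I*√305)) = 1/(113862 - 300*I*√305)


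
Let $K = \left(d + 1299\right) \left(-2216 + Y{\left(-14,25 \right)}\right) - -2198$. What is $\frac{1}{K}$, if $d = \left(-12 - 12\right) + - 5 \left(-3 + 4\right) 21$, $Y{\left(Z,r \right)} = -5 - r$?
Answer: $- \frac{1}{2625622} \approx -3.8086 \cdot 10^{-7}$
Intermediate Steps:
$d = -129$ ($d = -24 + \left(-5\right) 1 \cdot 21 = -24 - 105 = -129$)
$K = -2625622$ ($K = \left(-129 + 1299\right) \left(-2216 - 30\right) - -2198 = 1170 \left(-2216 - 30\right) + 2198 = 1170 \left(-2246\right) + 2198 = -2627820 + 2198 = -2625622$)
$\frac{1}{K} = \frac{1}{-2625622} = - \frac{1}{2625622}$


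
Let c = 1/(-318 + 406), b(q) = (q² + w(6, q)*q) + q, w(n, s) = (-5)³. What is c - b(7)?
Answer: 72073/88 ≈ 819.01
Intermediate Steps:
w(n, s) = -125
b(q) = q² - 124*q (b(q) = (q² - 125*q) + q = q² - 124*q)
c = 1/88 ≈ 0.011364
c - b(7) = 1/88 - 7*(-124 + 7) = 1/88 - 7*(-117) = 1/88 - 1*(-819) = 1/88 + 819 = 72073/88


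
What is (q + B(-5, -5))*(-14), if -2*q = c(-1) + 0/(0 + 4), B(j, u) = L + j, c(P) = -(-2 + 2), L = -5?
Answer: 140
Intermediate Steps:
c(P) = 0 (c(P) = -1*0 = 0)
B(j, u) = -5 + j
q = 0 (q = -(0 + 0/(0 + 4))/2 = -(0 + 0/4)/2 = -(0 + 0*(¼))/2 = -(0 + 0)/2 = -½*0 = 0)
(q + B(-5, -5))*(-14) = (0 + (-5 - 5))*(-14) = (0 - 10)*(-14) = -10*(-14) = 140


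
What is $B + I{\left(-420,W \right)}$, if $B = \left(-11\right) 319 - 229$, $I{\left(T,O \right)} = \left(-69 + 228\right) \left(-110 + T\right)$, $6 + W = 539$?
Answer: $-88008$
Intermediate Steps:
$W = 533$ ($W = -6 + 539 = 533$)
$I{\left(T,O \right)} = -17490 + 159 T$ ($I{\left(T,O \right)} = 159 \left(-110 + T\right) = -17490 + 159 T$)
$B = -3738$ ($B = -3509 - 229 = -3738$)
$B + I{\left(-420,W \right)} = -3738 + \left(-17490 + 159 \left(-420\right)\right) = -3738 - 84270 = -88008$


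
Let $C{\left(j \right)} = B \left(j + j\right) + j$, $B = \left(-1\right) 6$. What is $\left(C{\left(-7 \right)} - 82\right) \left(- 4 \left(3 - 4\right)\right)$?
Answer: $-20$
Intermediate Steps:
$B = -6$
$C{\left(j \right)} = - 11 j$ ($C{\left(j \right)} = - 6 \left(j + j\right) + j = - 6 \cdot 2 j + j = - 12 j + j = - 11 j$)
$\left(C{\left(-7 \right)} - 82\right) \left(- 4 \left(3 - 4\right)\right) = \left(\left(-11\right) \left(-7\right) - 82\right) \left(- 4 \left(3 - 4\right)\right) = \left(77 - 82\right) \left(\left(-4\right) \left(-1\right)\right) = \left(-5\right) 4 = -20$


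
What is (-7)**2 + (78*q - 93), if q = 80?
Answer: 6196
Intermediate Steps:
(-7)**2 + (78*q - 93) = (-7)**2 + (78*80 - 93) = 49 + (6240 - 93) = 49 + 6147 = 6196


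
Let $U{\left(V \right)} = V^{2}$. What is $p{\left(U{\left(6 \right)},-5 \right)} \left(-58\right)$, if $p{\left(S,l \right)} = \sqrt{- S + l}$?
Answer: $- 58 i \sqrt{41} \approx - 371.38 i$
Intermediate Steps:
$p{\left(S,l \right)} = \sqrt{l - S}$
$p{\left(U{\left(6 \right)},-5 \right)} \left(-58\right) = \sqrt{-5 - 6^{2}} \left(-58\right) = \sqrt{-5 - 36} \left(-58\right) = \sqrt{-41} \left(-58\right) = i \sqrt{41} \left(-58\right) = - 58 i \sqrt{41}$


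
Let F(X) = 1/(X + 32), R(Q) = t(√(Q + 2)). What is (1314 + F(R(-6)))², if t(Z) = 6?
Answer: 2493304489/1444 ≈ 1.7267e+6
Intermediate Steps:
R(Q) = 6
F(X) = 1/(32 + X)
(1314 + F(R(-6)))² = (1314 + 1/(32 + 6))² = (1314 + 1/38)² = (49933/38)² = 2493304489/1444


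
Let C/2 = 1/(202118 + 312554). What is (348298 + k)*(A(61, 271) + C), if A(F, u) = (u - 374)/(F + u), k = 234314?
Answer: -965143241307/5339722 ≈ -1.8075e+5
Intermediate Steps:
A(F, u) = (-374 + u)/(F + u)
C = 1/257336 (C = 2/(202118 + 312554) = 2/514672 = 2*(1/514672) = 1/257336 ≈ 3.8860e-6)
(348298 + k)*(A(61, 271) + C) = (348298 + 234314)*((-374 + 271)/(61 + 271) + 1/257336) = 582612*(-103/332 + 1/257336) = 582612*(-6626319/21358888) = -965143241307/5339722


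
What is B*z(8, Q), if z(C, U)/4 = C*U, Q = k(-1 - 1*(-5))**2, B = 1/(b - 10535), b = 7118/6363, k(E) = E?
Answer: -3257856/67027087 ≈ -0.048605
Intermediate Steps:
b = 7118/6363 (b = 7118*(1/6363) = 7118/6363 ≈ 1.1187)
B = -6363/67027087 (B = 1/(7118/6363 - 10535) = 1/(-67027087/6363) = -6363/67027087 ≈ -9.4932e-5)
Q = 16 (Q = (-1 - 1*(-5))**2 = (-1 + 5)**2 = 4**2 = 16)
z(C, U) = 4*C*U (z(C, U) = 4*(C*U) = 4*C*U)
B*z(8, Q) = -25452*8*16/67027087 = -6363/67027087*512 = -3257856/67027087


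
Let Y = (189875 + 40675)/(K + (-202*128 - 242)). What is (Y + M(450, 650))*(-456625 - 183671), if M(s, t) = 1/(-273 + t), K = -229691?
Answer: 6165450095784/10714717 ≈ 5.7542e+5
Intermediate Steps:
Y = -76850/85263 (Y = (189875 + 40675)/(-229691 + (-202*128 - 242)) = 230550/(-229691 + (-25856 - 242)) = 230550/(-229691 - 26098) = 230550/(-255789) = 230550*(-1/255789) = -76850/85263 ≈ -0.90133)
(Y + M(450, 650))*(-456625 - 183671) = (-76850/85263 + 1/(-273 + 650))*(-456625 - 183671) = (-76850/85263 + 1/377)*(-640296) = -28887187/32144151*(-640296) = 6165450095784/10714717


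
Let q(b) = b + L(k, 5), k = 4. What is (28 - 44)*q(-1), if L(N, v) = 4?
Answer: -48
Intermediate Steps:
q(b) = 4 + b (q(b) = b + 4 = 4 + b)
(28 - 44)*q(-1) = (28 - 44)*(4 - 1) = -16*3 = -48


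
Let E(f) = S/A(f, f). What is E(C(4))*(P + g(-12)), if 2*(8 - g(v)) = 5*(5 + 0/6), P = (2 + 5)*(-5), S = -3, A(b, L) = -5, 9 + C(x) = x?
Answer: -237/10 ≈ -23.700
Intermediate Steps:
C(x) = -9 + x
E(f) = 3/5 (E(f) = -3/(-5) = -3*(-1/5) = 3/5)
P = -35 (P = 7*(-5) = -35)
g(v) = -9/2 (g(v) = 8 - 5*(5 + 0/6)/2 = 8 - 5*(5 + 0*(1/6))/2 = 8 - 5*(5 + 0)/2 = 8 - 5*5/2 = 8 - 1/2*25 = 8 - 25/2 = -9/2)
E(C(4))*(P + g(-12)) = 3*(-35 - 9/2)/5 = (3/5)*(-79/2) = -237/10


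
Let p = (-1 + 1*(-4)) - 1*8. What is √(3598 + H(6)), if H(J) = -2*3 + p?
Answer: √3579 ≈ 59.825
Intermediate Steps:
p = -13 (p = (-1 - 4) - 8 = -5 - 8 = -13)
H(J) = -19 (H(J) = -2*3 - 13 = -6 - 13 = -19)
√(3598 + H(6)) = √(3598 - 19) = √3579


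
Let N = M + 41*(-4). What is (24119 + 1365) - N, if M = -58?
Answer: 25706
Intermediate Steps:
N = -222 (N = -58 + 41*(-4) = -58 - 164 = -222)
(24119 + 1365) - N = (24119 + 1365) - 1*(-222) = 25484 + 222 = 25706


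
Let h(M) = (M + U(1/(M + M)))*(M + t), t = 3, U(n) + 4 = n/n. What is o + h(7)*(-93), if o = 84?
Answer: -3636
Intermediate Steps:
U(n) = -3 (U(n) = -4 + n/n = -4 + 1 = -3)
h(M) = (-3 + M)*(3 + M) (h(M) = (M - 3)*(M + 3) = (-3 + M)*(3 + M))
o + h(7)*(-93) = 84 + (-9 + 7**2)*(-93) = 84 + (-9 + 49)*(-93) = 84 + 40*(-93) = 84 - 3720 = -3636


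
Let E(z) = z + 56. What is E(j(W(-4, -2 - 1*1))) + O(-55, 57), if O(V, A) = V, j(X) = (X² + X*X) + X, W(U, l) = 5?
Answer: 56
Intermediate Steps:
j(X) = X + 2*X² (j(X) = (X² + X²) + X = 2*X² + X = X + 2*X²)
E(z) = 56 + z
E(j(W(-4, -2 - 1*1))) + O(-55, 57) = (56 + 5*(1 + 2*5)) - 55 = (56 + 5*(1 + 10)) - 55 = (56 + 5*11) - 55 = (56 + 55) - 55 = 111 - 55 = 56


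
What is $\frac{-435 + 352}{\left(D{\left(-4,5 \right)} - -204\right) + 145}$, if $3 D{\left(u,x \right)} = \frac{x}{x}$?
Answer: $- \frac{249}{1048} \approx -0.2376$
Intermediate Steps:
$D{\left(u,x \right)} = \frac{1}{3}$ ($D{\left(u,x \right)} = \frac{x \frac{1}{x}}{3} = \frac{1}{3} \cdot 1 = \frac{1}{3}$)
$\frac{-435 + 352}{\left(D{\left(-4,5 \right)} - -204\right) + 145} = \frac{-435 + 352}{\left(\frac{1}{3} - -204\right) + 145} = - \frac{83}{\left(\frac{1}{3} + 204\right) + 145} = - \frac{83}{\frac{613}{3} + 145} = - \frac{83}{\frac{1048}{3}} = \left(-83\right) \frac{3}{1048} = - \frac{249}{1048}$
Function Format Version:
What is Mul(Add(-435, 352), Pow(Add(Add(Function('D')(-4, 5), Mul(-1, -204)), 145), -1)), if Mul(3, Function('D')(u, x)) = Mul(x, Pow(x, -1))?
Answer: Rational(-249, 1048) ≈ -0.23760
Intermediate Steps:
Function('D')(u, x) = Rational(1, 3) (Function('D')(u, x) = Mul(Rational(1, 3), Mul(x, Pow(x, -1))) = Mul(Rational(1, 3), 1) = Rational(1, 3))
Mul(Add(-435, 352), Pow(Add(Add(Function('D')(-4, 5), Mul(-1, -204)), 145), -1)) = Mul(Add(-435, 352), Pow(Add(Add(Rational(1, 3), Mul(-1, -204)), 145), -1)) = Mul(-83, Pow(Add(Add(Rational(1, 3), 204), 145), -1)) = Mul(-83, Pow(Add(Rational(613, 3), 145), -1)) = Mul(-83, Pow(Rational(1048, 3), -1)) = Mul(-83, Rational(3, 1048)) = Rational(-249, 1048)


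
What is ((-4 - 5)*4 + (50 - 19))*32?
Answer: -160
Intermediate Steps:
((-4 - 5)*4 + (50 - 19))*32 = (-9*4 + 31)*32 = (-36 + 31)*32 = -5*32 = -160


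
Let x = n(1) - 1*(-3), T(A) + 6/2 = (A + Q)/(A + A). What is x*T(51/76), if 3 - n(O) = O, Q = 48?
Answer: 5655/34 ≈ 166.32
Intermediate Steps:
n(O) = 3 - O
T(A) = -3 + (48 + A)/(2*A) (T(A) = -3 + (A + 48)/(A + A) = -3 + (48 + A)/((2*A)) = -3 + (48 + A)*(1/(2*A)) = -3 + (48 + A)/(2*A))
x = 5 (x = (3 - 1*1) - 1*(-3) = (3 - 1) + 3 = 2 + 3 = 5)
x*T(51/76) = 5*(-5/2 + 24/((51/76))) = 5*(-5/2 + 24/((51*(1/76)))) = 5*(-5/2 + 24/(51/76)) = 5*(-5/2 + 24*(76/51)) = 5*(-5/2 + 608/17) = 5*(1131/34) = 5655/34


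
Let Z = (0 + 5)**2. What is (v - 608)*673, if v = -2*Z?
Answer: -442834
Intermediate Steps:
Z = 25 (Z = 5**2 = 25)
v = -50 (v = -2*25 = -50)
(v - 608)*673 = (-50 - 608)*673 = -658*673 = -442834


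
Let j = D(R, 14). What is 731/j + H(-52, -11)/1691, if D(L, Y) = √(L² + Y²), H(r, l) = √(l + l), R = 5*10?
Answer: 731*√674/1348 + I*√22/1691 ≈ 14.079 + 0.0027738*I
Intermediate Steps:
R = 50
H(r, l) = √2*√l (H(r, l) = √(2*l) = √2*√l)
j = 2*√674 (j = √(50² + 14²) = √(2500 + 196) = √2696 = 2*√674 ≈ 51.923)
731/j + H(-52, -11)/1691 = 731/((2*√674)) + (√2*√(-11))/1691 = 731*(√674/1348) + (√2*(I*√11))*(1/1691) = 731*√674/1348 + (I*√22)*(1/1691) = 731*√674/1348 + I*√22/1691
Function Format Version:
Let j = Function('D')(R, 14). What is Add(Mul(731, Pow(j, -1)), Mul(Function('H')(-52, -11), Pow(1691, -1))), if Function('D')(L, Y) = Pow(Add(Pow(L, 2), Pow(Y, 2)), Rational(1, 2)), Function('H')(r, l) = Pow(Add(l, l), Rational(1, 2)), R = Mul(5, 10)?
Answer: Add(Mul(Rational(731, 1348), Pow(674, Rational(1, 2))), Mul(Rational(1, 1691), I, Pow(22, Rational(1, 2)))) ≈ Add(14.079, Mul(0.0027738, I))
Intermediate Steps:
R = 50
Function('H')(r, l) = Mul(Pow(2, Rational(1, 2)), Pow(l, Rational(1, 2))) (Function('H')(r, l) = Pow(Mul(2, l), Rational(1, 2)) = Mul(Pow(2, Rational(1, 2)), Pow(l, Rational(1, 2))))
j = Mul(2, Pow(674, Rational(1, 2))) (j = Pow(Add(Pow(50, 2), Pow(14, 2)), Rational(1, 2)) = Pow(Add(2500, 196), Rational(1, 2)) = Pow(2696, Rational(1, 2)) = Mul(2, Pow(674, Rational(1, 2))) ≈ 51.923)
Add(Mul(731, Pow(j, -1)), Mul(Function('H')(-52, -11), Pow(1691, -1))) = Add(Mul(731, Pow(Mul(2, Pow(674, Rational(1, 2))), -1)), Mul(Mul(Pow(2, Rational(1, 2)), Pow(-11, Rational(1, 2))), Pow(1691, -1))) = Add(Mul(731, Mul(Rational(1, 1348), Pow(674, Rational(1, 2)))), Mul(Mul(Pow(2, Rational(1, 2)), Mul(I, Pow(11, Rational(1, 2)))), Rational(1, 1691))) = Add(Mul(Rational(731, 1348), Pow(674, Rational(1, 2))), Mul(Mul(I, Pow(22, Rational(1, 2))), Rational(1, 1691))) = Add(Mul(Rational(731, 1348), Pow(674, Rational(1, 2))), Mul(Rational(1, 1691), I, Pow(22, Rational(1, 2))))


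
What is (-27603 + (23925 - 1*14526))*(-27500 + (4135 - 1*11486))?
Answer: 634427604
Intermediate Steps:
(-27603 + (23925 - 1*14526))*(-27500 + (4135 - 1*11486)) = (-27603 + (23925 - 14526))*(-27500 + (4135 - 11486)) = (-27603 + 9399)*(-27500 - 7351) = -18204*(-34851) = 634427604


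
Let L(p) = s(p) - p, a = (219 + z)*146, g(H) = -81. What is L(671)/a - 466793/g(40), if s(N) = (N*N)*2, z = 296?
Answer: 35171050361/6090390 ≈ 5774.8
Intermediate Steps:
s(N) = 2*N² (s(N) = N²*2 = 2*N²)
a = 75190 (a = (219 + 296)*146 = 515*146 = 75190)
L(p) = -p + 2*p² (L(p) = 2*p² - p = -p + 2*p²)
L(671)/a - 466793/g(40) = (671*(-1 + 2*671))/75190 - 466793/(-81) = (671*(-1 + 1342))*(1/75190) - 466793*(-1/81) = (671*1341)*(1/75190) + 466793/81 = 899811*(1/75190) + 466793/81 = 899811/75190 + 466793/81 = 35171050361/6090390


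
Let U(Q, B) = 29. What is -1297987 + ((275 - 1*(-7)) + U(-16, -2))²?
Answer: -1201266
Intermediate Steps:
-1297987 + ((275 - 1*(-7)) + U(-16, -2))² = -1297987 + ((275 - 1*(-7)) + 29)² = -1297987 + ((275 + 7) + 29)² = -1297987 + (282 + 29)² = -1297987 + 311² = -1297987 + 96721 = -1201266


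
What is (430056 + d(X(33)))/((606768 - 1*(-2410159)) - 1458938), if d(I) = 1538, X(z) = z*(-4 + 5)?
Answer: 431594/1557989 ≈ 0.27702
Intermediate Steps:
X(z) = z (X(z) = z*1 = z)
(430056 + d(X(33)))/((606768 - 1*(-2410159)) - 1458938) = (430056 + 1538)/((606768 - 1*(-2410159)) - 1458938) = 431594/((606768 + 2410159) - 1458938) = 431594/(3016927 - 1458938) = 431594/1557989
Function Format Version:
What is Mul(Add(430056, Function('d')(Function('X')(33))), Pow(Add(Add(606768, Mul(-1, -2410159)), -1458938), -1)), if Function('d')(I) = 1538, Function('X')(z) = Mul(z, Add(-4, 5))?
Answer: Rational(431594, 1557989) ≈ 0.27702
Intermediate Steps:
Function('X')(z) = z (Function('X')(z) = Mul(z, 1) = z)
Mul(Add(430056, Function('d')(Function('X')(33))), Pow(Add(Add(606768, Mul(-1, -2410159)), -1458938), -1)) = Mul(Add(430056, 1538), Pow(Add(Add(606768, Mul(-1, -2410159)), -1458938), -1)) = Mul(431594, Pow(Add(Add(606768, 2410159), -1458938), -1)) = Mul(431594, Pow(Add(3016927, -1458938), -1)) = Mul(431594, Pow(1557989, -1)) = Mul(431594, Rational(1, 1557989)) = Rational(431594, 1557989)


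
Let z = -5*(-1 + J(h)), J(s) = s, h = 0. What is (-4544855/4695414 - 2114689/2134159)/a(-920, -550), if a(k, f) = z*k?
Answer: 19628783538191/46095496215399600 ≈ 0.00042583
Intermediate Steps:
z = 5 (z = -5*(-1 + 0) = -5*(-1) = 5)
a(k, f) = 5*k
(-4544855/4695414 - 2114689/2134159)/a(-920, -550) = (-4544855/4695414 - 2114689/2134159)/((5*(-920))) = (-4544855*1/4695414 - 2114689*1/2134159)/(-4600) = (-4544855/4695414 - 2114689/2134159)*(-1/4600) = -19628783538191/10020760046826*(-1/4600) = 19628783538191/46095496215399600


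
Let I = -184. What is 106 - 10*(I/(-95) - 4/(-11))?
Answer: 17346/209 ≈ 82.995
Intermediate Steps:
106 - 10*(I/(-95) - 4/(-11)) = 106 - 10*(-184/(-95) - 4/(-11)) = 106 - 10*(-184*(-1/95) - 4*(-1/11)) = 106 - 10*(184/95 + 4/11) = 106 - 10*2404/1045 = 106 - 4808/209 = 17346/209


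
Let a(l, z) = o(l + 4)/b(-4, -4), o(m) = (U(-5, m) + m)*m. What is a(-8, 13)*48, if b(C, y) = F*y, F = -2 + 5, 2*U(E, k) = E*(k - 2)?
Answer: 176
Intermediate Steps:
U(E, k) = E*(-2 + k)/2 (U(E, k) = (E*(k - 2))/2 = (E*(-2 + k))/2 = E*(-2 + k)/2)
F = 3
b(C, y) = 3*y
o(m) = m*(5 - 3*m/2) (o(m) = ((1/2)*(-5)*(-2 + m) + m)*m = ((5 - 5*m/2) + m)*m = (5 - 3*m/2)*m = m*(5 - 3*m/2))
a(l, z) = -(-2 - 3*l)*(4 + l)/24 (a(l, z) = ((l + 4)*(10 - 3*(l + 4))/2)/((3*(-4))) = ((4 + l)*(10 - 3*(4 + l))/2)/(-12) = ((4 + l)*(10 + (-12 - 3*l))/2)*(-1/12) = ((4 + l)*(-2 - 3*l)/2)*(-1/12) = ((-2 - 3*l)*(4 + l)/2)*(-1/12) = -(-2 - 3*l)*(4 + l)/24)
a(-8, 13)*48 = (1/3 + (1/8)*(-8)**2 + (7/12)*(-8))*48 = (1/3 + (1/8)*64 - 14/3)*48 = (1/3 + 8 - 14/3)*48 = (11/3)*48 = 176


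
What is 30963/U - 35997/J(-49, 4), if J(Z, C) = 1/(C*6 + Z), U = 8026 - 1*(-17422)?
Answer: 22901322363/25448 ≈ 8.9993e+5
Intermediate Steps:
U = 25448 (U = 8026 + 17422 = 25448)
J(Z, C) = 1/(Z + 6*C) (J(Z, C) = 1/(6*C + Z) = 1/(Z + 6*C))
30963/U - 35997/J(-49, 4) = 30963/25448 - 35997/(1/(-49 + 6*4)) = 30963*(1/25448) - 35997/(1/(-49 + 24)) = 30963/25448 - 35997/(1/(-25)) = 30963/25448 - 35997/(-1/25) = 30963/25448 - 35997*(-25) = 30963/25448 + 899925 = 22901322363/25448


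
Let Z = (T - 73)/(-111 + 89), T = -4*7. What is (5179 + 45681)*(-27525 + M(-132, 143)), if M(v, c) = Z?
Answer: -15396568070/11 ≈ -1.3997e+9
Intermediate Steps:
T = -28
Z = 101/22 (Z = (-28 - 73)/(-111 + 89) = -101/(-22) = -101*(-1/22) = 101/22 ≈ 4.5909)
M(v, c) = 101/22
(5179 + 45681)*(-27525 + M(-132, 143)) = (5179 + 45681)*(-27525 + 101/22) = 50860*(-605449/22) = -15396568070/11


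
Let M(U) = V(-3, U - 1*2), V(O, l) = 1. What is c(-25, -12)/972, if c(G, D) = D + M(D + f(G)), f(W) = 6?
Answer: -11/972 ≈ -0.011317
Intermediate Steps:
M(U) = 1
c(G, D) = 1 + D (c(G, D) = D + 1 = 1 + D)
c(-25, -12)/972 = (1 - 12)/972 = -11*1/972 = -11/972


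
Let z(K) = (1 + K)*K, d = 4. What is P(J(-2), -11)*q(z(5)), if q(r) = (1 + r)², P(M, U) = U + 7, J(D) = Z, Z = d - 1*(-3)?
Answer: -3844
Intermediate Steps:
Z = 7 (Z = 4 - 1*(-3) = 4 + 3 = 7)
J(D) = 7
z(K) = K*(1 + K)
P(M, U) = 7 + U
P(J(-2), -11)*q(z(5)) = (7 - 11)*(1 + 5*(1 + 5))² = -4*(1 + 5*6)² = -4*(1 + 30)² = -4*31² = -4*961 = -3844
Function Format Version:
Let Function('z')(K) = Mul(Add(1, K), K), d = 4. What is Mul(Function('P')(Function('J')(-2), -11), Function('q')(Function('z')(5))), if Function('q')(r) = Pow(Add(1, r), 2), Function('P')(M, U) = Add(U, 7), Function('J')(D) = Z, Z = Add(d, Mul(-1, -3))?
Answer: -3844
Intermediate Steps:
Z = 7 (Z = Add(4, Mul(-1, -3)) = Add(4, 3) = 7)
Function('J')(D) = 7
Function('z')(K) = Mul(K, Add(1, K))
Function('P')(M, U) = Add(7, U)
Mul(Function('P')(Function('J')(-2), -11), Function('q')(Function('z')(5))) = Mul(Add(7, -11), Pow(Add(1, Mul(5, Add(1, 5))), 2)) = Mul(-4, Pow(Add(1, Mul(5, 6)), 2)) = Mul(-4, Pow(Add(1, 30), 2)) = Mul(-4, Pow(31, 2)) = Mul(-4, 961) = -3844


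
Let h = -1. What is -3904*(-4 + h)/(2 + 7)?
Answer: 19520/9 ≈ 2168.9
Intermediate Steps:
-3904*(-4 + h)/(2 + 7) = -3904*(-4 - 1)/(2 + 7) = -(-19520)/9 = -3904*(-5/9) = 19520/9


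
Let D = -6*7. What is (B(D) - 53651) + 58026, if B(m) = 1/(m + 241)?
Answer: 870626/199 ≈ 4375.0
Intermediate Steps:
D = -42
B(m) = 1/(241 + m)
(B(D) - 53651) + 58026 = (1/(241 - 42) - 53651) + 58026 = (1/199 - 53651) + 58026 = -10676548/199 + 58026 = 870626/199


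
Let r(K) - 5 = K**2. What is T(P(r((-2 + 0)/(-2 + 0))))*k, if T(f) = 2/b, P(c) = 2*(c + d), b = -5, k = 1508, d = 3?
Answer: -3016/5 ≈ -603.20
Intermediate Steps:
r(K) = 5 + K**2
P(c) = 6 + 2*c (P(c) = 2*(c + 3) = 2*(3 + c) = 6 + 2*c)
T(f) = -2/5 (T(f) = 2/(-5) = 2*(-1/5) = -2/5)
T(P(r((-2 + 0)/(-2 + 0))))*k = -2/5*1508 = -3016/5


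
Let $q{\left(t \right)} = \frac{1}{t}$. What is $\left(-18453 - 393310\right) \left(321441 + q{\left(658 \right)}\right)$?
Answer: $- \frac{87091242309577}{658} \approx -1.3236 \cdot 10^{11}$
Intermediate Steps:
$\left(-18453 - 393310\right) \left(321441 + q{\left(658 \right)}\right) = \left(-18453 - 393310\right) \left(321441 + \frac{1}{658}\right) = - 411763 \left(321441 + \frac{1}{658}\right) = \left(-411763\right) \frac{211508179}{658} = - \frac{87091242309577}{658}$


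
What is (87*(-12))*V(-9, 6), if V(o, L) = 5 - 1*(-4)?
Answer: -9396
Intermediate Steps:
V(o, L) = 9 (V(o, L) = 5 + 4 = 9)
(87*(-12))*V(-9, 6) = (87*(-12))*9 = -1044*9 = -9396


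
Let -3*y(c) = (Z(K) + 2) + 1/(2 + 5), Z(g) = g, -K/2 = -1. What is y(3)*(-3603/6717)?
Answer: 34829/47019 ≈ 0.74074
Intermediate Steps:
K = 2 (K = -2*(-1) = 2)
y(c) = -29/21 (y(c) = -((2 + 2) + 1/(2 + 5))/3 = -(4 + 1/7)/3 = -1/3*29/7 = -29/21)
y(3)*(-3603/6717) = -(-34829)/(7*6717) = -29/21*(-1201/2239) = 34829/47019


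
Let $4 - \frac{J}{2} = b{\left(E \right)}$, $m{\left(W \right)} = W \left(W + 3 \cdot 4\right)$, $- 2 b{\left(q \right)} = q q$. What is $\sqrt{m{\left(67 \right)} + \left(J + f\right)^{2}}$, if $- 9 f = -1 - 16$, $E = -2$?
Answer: $\frac{\sqrt{444358}}{9} \approx 74.067$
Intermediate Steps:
$f = \frac{17}{9}$ ($f = - \frac{-1 - 16}{9} = \left(- \frac{1}{9}\right) \left(-17\right) = \frac{17}{9} \approx 1.8889$)
$b{\left(q \right)} = - \frac{q^{2}}{2}$ ($b{\left(q \right)} = - \frac{q q}{2} = - \frac{q^{2}}{2}$)
$m{\left(W \right)} = W \left(12 + W\right)$ ($m{\left(W \right)} = W \left(W + 12\right) = W \left(12 + W\right)$)
$J = 12$ ($J = 8 - 2 \left(- \frac{\left(-2\right)^{2}}{2}\right) = 8 - 2 \left(\left(- \frac{1}{2}\right) 4\right) = 8 - -4 = 8 + 4 = 12$)
$\sqrt{m{\left(67 \right)} + \left(J + f\right)^{2}} = \sqrt{67 \left(12 + 67\right) + \left(12 + \frac{17}{9}\right)^{2}} = \sqrt{67 \cdot 79 + \left(\frac{125}{9}\right)^{2}} = \sqrt{5293 + \frac{15625}{81}} = \sqrt{\frac{444358}{81}} = \frac{\sqrt{444358}}{9}$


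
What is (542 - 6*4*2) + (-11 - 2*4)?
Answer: 475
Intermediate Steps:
(542 - 6*4*2) + (-11 - 2*4) = (542 - 24*2) + (-11 - 8) = (542 - 48) - 19 = 494 - 19 = 475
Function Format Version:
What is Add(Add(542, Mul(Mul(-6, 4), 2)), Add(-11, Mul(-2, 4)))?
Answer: 475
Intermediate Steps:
Add(Add(542, Mul(Mul(-6, 4), 2)), Add(-11, Mul(-2, 4))) = Add(Add(542, Mul(-24, 2)), Add(-11, -8)) = Add(Add(542, -48), -19) = Add(494, -19) = 475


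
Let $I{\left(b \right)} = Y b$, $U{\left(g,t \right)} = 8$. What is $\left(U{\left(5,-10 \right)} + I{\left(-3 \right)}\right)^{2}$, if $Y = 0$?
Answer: $64$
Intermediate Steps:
$I{\left(b \right)} = 0$ ($I{\left(b \right)} = 0 b = 0$)
$\left(U{\left(5,-10 \right)} + I{\left(-3 \right)}\right)^{2} = \left(8 + 0\right)^{2} = 8^{2} = 64$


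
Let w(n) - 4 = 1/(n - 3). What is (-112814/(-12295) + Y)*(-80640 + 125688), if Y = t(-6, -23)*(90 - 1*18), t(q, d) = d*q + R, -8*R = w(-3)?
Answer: 5489177926812/12295 ≈ 4.4646e+8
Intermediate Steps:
w(n) = 4 + 1/(-3 + n) (w(n) = 4 + 1/(n - 3) = 4 + 1/(-3 + n))
R = -23/48 (R = -(-11 + 4*(-3))/(8*(-3 - 3)) = -(-11 - 12)/(8*(-6)) = -(-1)*(-23)/48 = -⅛*23/6 = -23/48 ≈ -0.47917)
t(q, d) = -23/48 + d*q (t(q, d) = d*q - 23/48 = -23/48 + d*q)
Y = 19803/2 (Y = (-23/48 - 23*(-6))*(90 - 1*18) = (-23/48 + 138)*(90 - 18) = (6601/48)*72 = 19803/2 ≈ 9901.5)
(-112814/(-12295) + Y)*(-80640 + 125688) = (-112814/(-12295) + 19803/2)*(-80640 + 125688) = (-112814*(-1/12295) + 19803/2)*45048 = (112814/12295 + 19803/2)*45048 = (243703513/24590)*45048 = 5489177926812/12295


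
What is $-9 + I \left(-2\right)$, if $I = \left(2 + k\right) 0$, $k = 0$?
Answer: $-9$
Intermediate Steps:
$I = 0$ ($I = \left(2 + 0\right) 0 = 2 \cdot 0 = 0$)
$-9 + I \left(-2\right) = -9 + 0 \left(-2\right) = -9 + 0 = -9$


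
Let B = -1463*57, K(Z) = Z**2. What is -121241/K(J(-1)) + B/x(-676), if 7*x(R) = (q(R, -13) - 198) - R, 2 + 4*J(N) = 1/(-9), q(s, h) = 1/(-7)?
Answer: -175689795773/402515 ≈ -4.3648e+5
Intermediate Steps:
q(s, h) = -1/7
J(N) = -19/36 (J(N) = -1/2 + (1/4)/(-9) = -1/2 + (1/4)*(-1/9) = -1/2 - 1/36 = -19/36)
x(R) = -1387/49 - R/7 (x(R) = ((-1/7 - 198) - R)/7 = (-1387/7 - R)/7 = -1387/49 - R/7)
B = -83391
-121241/K(J(-1)) + B/x(-676) = -121241/((-19/36)**2) - 83391/(-1387/49 - 1/7*(-676)) = -121241/361/1296 - 83391/(-1387/49 + 676/7) = -121241*1296/361 - 83391/3345/49 = -157128336/361 - 83391*49/3345 = -157128336/361 - 1362053/1115 = -175689795773/402515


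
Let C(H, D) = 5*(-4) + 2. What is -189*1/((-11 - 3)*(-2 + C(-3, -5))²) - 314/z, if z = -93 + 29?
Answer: 247/50 ≈ 4.9400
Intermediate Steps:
z = -64
C(H, D) = -18 (C(H, D) = -20 + 2 = -18)
-189*1/((-11 - 3)*(-2 + C(-3, -5))²) - 314/z = -189*1/((-11 - 3)*(-2 - 18)²) - 314/(-64) = -189/((-14*(-20)²)) - 314*(-1/64) = -189/((-14*400)) + 157/32 = -189/(-5600) + 157/32 = -189*(-1/5600) + 157/32 = 27/800 + 157/32 = 247/50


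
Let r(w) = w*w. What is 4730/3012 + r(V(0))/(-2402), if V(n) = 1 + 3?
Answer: 2828317/1808706 ≈ 1.5637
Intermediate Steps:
V(n) = 4
r(w) = w**2
4730/3012 + r(V(0))/(-2402) = 4730/3012 + 4**2/(-2402) = 4730*(1/3012) + 16*(-1/2402) = 2365/1506 - 8/1201 = 2828317/1808706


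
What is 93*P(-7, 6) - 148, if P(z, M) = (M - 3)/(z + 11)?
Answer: -313/4 ≈ -78.250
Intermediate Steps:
P(z, M) = (-3 + M)/(11 + z)
93*P(-7, 6) - 148 = 93*((-3 + 6)/(11 - 7)) - 148 = 93*(3/4) - 148 = 279/4 - 148 = -313/4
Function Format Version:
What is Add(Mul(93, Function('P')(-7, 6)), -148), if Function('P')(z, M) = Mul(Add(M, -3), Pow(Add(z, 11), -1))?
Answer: Rational(-313, 4) ≈ -78.250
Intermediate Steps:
Function('P')(z, M) = Mul(Pow(Add(11, z), -1), Add(-3, M)) (Function('P')(z, M) = Mul(Add(-3, M), Pow(Add(11, z), -1)) = Mul(Pow(Add(11, z), -1), Add(-3, M)))
Add(Mul(93, Function('P')(-7, 6)), -148) = Add(Mul(93, Mul(Pow(Add(11, -7), -1), Add(-3, 6))), -148) = Add(Mul(93, Mul(Pow(4, -1), 3)), -148) = Add(Mul(93, Mul(Rational(1, 4), 3)), -148) = Add(Mul(93, Rational(3, 4)), -148) = Add(Rational(279, 4), -148) = Rational(-313, 4)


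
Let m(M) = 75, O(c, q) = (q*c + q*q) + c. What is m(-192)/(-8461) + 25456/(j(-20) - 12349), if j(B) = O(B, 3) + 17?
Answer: -216313441/104941783 ≈ -2.0613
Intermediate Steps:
O(c, q) = c + q² + c*q (O(c, q) = (c*q + q²) + c = (q² + c*q) + c = c + q² + c*q)
j(B) = 26 + 4*B (j(B) = (B + 3² + B*3) + 17 = (B + 9 + 3*B) + 17 = (9 + 4*B) + 17 = 26 + 4*B)
m(-192)/(-8461) + 25456/(j(-20) - 12349) = 75/(-8461) + 25456/((26 + 4*(-20)) - 12349) = 75*(-1/8461) + 25456/((26 - 80) - 12349) = -75/8461 + 25456/(-54 - 12349) = -75/8461 + 25456/(-12403) = -75/8461 + 25456*(-1/12403) = -75/8461 - 25456/12403 = -216313441/104941783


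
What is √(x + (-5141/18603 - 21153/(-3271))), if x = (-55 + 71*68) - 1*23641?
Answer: 2*I*√690647072415807/382707 ≈ 137.34*I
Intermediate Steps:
x = -18868 (x = (-55 + 4828) - 23641 = 4773 - 23641 = -18868)
√(x + (-5141/18603 - 21153/(-3271))) = √(-18868 + (-5141/18603 - 21153/(-3271))) = √(-18868 + (-5141*1/18603 - 21153*(-1/3271))) = √(-18868 + (-97/351 + 21153/3271)) = √(-18868 + 7107416/1148121) = √(-21655639612/1148121) = 2*I*√690647072415807/382707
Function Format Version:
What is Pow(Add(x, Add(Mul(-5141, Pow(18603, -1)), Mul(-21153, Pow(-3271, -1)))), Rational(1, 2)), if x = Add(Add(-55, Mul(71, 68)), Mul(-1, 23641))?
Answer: Mul(Rational(2, 382707), I, Pow(690647072415807, Rational(1, 2))) ≈ Mul(137.34, I)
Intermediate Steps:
x = -18868 (x = Add(Add(-55, 4828), -23641) = Add(4773, -23641) = -18868)
Pow(Add(x, Add(Mul(-5141, Pow(18603, -1)), Mul(-21153, Pow(-3271, -1)))), Rational(1, 2)) = Pow(Add(-18868, Add(Mul(-5141, Pow(18603, -1)), Mul(-21153, Pow(-3271, -1)))), Rational(1, 2)) = Pow(Add(-18868, Add(Mul(-5141, Rational(1, 18603)), Mul(-21153, Rational(-1, 3271)))), Rational(1, 2)) = Pow(Add(-18868, Add(Rational(-97, 351), Rational(21153, 3271))), Rational(1, 2)) = Pow(Add(-18868, Rational(7107416, 1148121)), Rational(1, 2)) = Pow(Rational(-21655639612, 1148121), Rational(1, 2)) = Mul(Rational(2, 382707), I, Pow(690647072415807, Rational(1, 2)))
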